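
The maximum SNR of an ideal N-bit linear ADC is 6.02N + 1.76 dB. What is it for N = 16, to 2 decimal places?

98.08 dB

6.02 × 16 + 1.76 = 98.08 dB.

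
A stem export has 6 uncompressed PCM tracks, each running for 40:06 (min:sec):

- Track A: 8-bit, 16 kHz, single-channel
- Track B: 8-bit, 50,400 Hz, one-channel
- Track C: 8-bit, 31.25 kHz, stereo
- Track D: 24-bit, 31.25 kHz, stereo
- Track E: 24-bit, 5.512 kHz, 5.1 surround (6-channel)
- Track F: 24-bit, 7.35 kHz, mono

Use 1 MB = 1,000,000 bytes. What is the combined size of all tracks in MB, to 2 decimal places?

1053.02 MB

40:06 (min:sec) = 2,406 s.
Track A: 16,000 × 2,406 × 1 × 1 = 38,496,000 bytes.
Track B: 50,400 × 2,406 × 1 × 1 = 121,262,400 bytes.
Track C: 31,250 × 2,406 × 1 × 2 = 150,375,000 bytes.
Track D: 31,250 × 2,406 × 3 × 2 = 451,125,000 bytes.
Track E: 5,512 × 2,406 × 3 × 6 = 238,713,696 bytes.
Track F: 7,350 × 2,406 × 3 × 1 = 53,052,300 bytes.
Total = 1,053,024,396 bytes = 1053.02 MB.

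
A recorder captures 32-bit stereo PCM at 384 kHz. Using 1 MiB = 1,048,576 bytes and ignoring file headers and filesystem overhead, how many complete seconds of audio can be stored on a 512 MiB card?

Uncompressed byte rate = 384,000 × 4 × 2 = 3,072,000 bytes/s.
Capacity = 512 × 1,048,576 = 536,870,912 bytes.
536,870,912 / 3,072,000 ≈ 174.76 s → 174 seconds.

174 seconds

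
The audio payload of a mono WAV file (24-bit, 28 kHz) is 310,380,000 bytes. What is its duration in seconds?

Byte rate = 28,000 × 3 × 1 = 84,000 bytes/s.
Duration = 310,380,000 / 84,000 = 3,695 s.

3,695 seconds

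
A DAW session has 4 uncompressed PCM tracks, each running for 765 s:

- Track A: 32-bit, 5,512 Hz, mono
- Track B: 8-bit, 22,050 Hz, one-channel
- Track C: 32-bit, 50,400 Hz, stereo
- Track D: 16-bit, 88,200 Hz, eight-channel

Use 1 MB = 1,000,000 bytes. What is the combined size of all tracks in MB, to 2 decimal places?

Track A: 5,512 × 765 × 4 × 1 = 16,866,720 bytes.
Track B: 22,050 × 765 × 1 × 1 = 16,868,250 bytes.
Track C: 50,400 × 765 × 4 × 2 = 308,448,000 bytes.
Track D: 88,200 × 765 × 2 × 8 = 1,079,568,000 bytes.
Total = 1,421,750,970 bytes = 1421.75 MB.

1421.75 MB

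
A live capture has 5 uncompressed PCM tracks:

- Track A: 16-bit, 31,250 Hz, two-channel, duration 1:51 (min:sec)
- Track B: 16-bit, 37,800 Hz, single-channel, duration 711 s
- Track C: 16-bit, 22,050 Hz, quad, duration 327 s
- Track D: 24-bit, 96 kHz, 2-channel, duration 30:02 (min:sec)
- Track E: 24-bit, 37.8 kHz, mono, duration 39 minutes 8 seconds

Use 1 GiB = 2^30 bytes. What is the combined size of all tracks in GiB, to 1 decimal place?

1.3 GiB

Track A: 1:51 (min:sec) = 111 s; 31,250 × 111 × 2 × 2 = 13,875,000 bytes.
Track B: 37,800 × 711 × 2 × 1 = 53,751,600 bytes.
Track C: 22,050 × 327 × 2 × 4 = 57,682,800 bytes.
Track D: 30:02 (min:sec) = 1,802 s; 96,000 × 1,802 × 3 × 2 = 1,037,952,000 bytes.
Track E: 39 minutes 8 seconds = 2,348 s; 37,800 × 2,348 × 3 × 1 = 266,263,200 bytes.
Total = 1,429,524,600 bytes = 1.3 GiB.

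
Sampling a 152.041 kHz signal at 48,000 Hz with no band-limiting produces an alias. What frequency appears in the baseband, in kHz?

8.041 kHz

Nyquist = 48,000/2 = 24,000 Hz; 152,041 Hz exceeds it.
Alias = |152,041 − 3×48,000| = |152,041 − 144,000| = 8,041 Hz = 8.041 kHz.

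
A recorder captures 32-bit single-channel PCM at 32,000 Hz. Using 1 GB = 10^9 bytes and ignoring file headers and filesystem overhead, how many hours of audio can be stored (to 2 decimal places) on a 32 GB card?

69.44 hours

Uncompressed byte rate = 32,000 × 4 × 1 = 128,000 bytes/s.
Capacity = 32 × 1,000,000,000 = 32,000,000,000 bytes.
32,000,000,000 / 128,000 ≈ 250000 s → 69.44 hours.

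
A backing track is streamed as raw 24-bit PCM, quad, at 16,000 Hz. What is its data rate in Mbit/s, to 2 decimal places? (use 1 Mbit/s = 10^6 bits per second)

Bit rate = 16,000 × 24 × 4 = 1,536,000 bits/s.
= 1.54 Mbit/s.

1.54 Mbit/s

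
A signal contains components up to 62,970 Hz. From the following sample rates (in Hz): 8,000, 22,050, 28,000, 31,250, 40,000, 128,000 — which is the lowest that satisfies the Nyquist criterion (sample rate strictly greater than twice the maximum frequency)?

Need sample rate > 2 × 62,970 = 125,940 Hz.
Lowest listed rate above 125,940 Hz is 128,000 Hz.

128,000 Hz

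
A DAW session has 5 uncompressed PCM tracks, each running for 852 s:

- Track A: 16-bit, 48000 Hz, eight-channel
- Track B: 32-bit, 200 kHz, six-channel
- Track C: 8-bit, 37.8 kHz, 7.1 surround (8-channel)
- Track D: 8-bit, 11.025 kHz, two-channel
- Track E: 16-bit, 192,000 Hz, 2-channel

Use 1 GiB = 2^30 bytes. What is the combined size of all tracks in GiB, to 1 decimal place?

5.3 GiB

Track A: 48,000 × 852 × 2 × 8 = 654,336,000 bytes.
Track B: 200,000 × 852 × 4 × 6 = 4,089,600,000 bytes.
Track C: 37,800 × 852 × 1 × 8 = 257,644,800 bytes.
Track D: 11,025 × 852 × 1 × 2 = 18,786,600 bytes.
Track E: 192,000 × 852 × 2 × 2 = 654,336,000 bytes.
Total = 5,674,703,400 bytes = 5.3 GiB.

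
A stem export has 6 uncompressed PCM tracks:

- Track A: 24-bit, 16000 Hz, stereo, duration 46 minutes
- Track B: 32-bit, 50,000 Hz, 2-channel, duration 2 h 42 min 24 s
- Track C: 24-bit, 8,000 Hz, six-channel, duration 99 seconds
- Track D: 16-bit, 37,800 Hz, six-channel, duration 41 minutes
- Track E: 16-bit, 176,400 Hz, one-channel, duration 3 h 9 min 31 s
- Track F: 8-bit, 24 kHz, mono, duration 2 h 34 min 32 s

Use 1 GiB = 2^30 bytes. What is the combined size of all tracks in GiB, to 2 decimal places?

8.87 GiB

Track A: 46 minutes = 2,760 s; 16,000 × 2,760 × 3 × 2 = 264,960,000 bytes.
Track B: 2 h 42 min 24 s = 9,744 s; 50,000 × 9,744 × 4 × 2 = 3,897,600,000 bytes.
Track C: 8,000 × 99 × 3 × 6 = 14,256,000 bytes.
Track D: 41 minutes = 2,460 s; 37,800 × 2,460 × 2 × 6 = 1,115,856,000 bytes.
Track E: 3 h 9 min 31 s = 11,371 s; 176,400 × 11,371 × 2 × 1 = 4,011,688,800 bytes.
Track F: 2 h 34 min 32 s = 9,272 s; 24,000 × 9,272 × 1 × 1 = 222,528,000 bytes.
Total = 9,526,888,800 bytes = 8.87 GiB.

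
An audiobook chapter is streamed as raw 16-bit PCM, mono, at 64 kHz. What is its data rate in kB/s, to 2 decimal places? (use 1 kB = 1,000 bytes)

Bit rate = 64,000 × 16 × 1 = 1,024,000 bits/s.
1,024,000 / 8 = 128,000 B/s = 128.00 kB/s.

128.00 kB/s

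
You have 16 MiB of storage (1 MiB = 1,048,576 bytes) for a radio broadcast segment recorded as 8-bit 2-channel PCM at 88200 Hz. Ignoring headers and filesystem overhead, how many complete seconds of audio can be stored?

95 seconds

Uncompressed byte rate = 88,200 × 1 × 2 = 176,400 bytes/s.
Capacity = 16 × 1,048,576 = 16,777,216 bytes.
16,777,216 / 176,400 ≈ 95.11 s → 95 seconds.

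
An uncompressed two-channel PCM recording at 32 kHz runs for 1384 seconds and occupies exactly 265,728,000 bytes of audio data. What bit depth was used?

Bytes per sample = 265,728,000 / (32,000 × 1,384 × 2) = 265,728,000 / 88,576,000 = 3.
Bit depth = 3 × 8 = 24 bits.

24 bits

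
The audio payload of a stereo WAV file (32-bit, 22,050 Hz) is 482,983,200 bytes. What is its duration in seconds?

Byte rate = 22,050 × 4 × 2 = 176,400 bytes/s.
Duration = 482,983,200 / 176,400 = 2,738 s.

2,738 seconds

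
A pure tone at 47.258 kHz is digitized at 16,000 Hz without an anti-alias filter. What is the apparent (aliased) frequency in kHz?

0.742 kHz

Nyquist = 16,000/2 = 8,000 Hz; 47,258 Hz exceeds it.
Alias = |47,258 − 3×16,000| = |47,258 − 48,000| = 742 Hz = 0.742 kHz.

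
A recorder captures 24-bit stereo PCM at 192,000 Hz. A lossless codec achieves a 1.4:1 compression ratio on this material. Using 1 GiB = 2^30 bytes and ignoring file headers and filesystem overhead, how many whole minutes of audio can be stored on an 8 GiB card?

Uncompressed byte rate = 192,000 × 3 × 2 = 1,152,000 bytes/s.
After 1.4:1 compression, effective rate ≈ 822857.14 bytes/s.
Capacity = 8 × 1,073,741,824 = 8,589,934,592 bytes.
8,589,934,592 / effective rate ≈ 10439.16 s → 173 minutes.

173 minutes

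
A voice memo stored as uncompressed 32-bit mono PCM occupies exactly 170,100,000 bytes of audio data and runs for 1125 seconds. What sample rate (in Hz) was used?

Bytes = sample_rate × seconds × bytes_per_sample × channels.
sample_rate = 170,100,000 / (1,125 × 4 × 1) = 170,100,000 / 4,500 = 37,800 Hz.

37,800 Hz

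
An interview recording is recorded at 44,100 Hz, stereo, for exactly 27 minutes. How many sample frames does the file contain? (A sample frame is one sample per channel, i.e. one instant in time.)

exactly 27 minutes = 1,620 s.
44,100 samples/s × 1,620 s = 71,442,000 frames.

71,442,000 sample frames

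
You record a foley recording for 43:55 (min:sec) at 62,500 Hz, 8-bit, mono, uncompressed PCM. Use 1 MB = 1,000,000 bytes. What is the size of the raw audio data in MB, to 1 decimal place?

164.7 MB

Duration = 43:55 (min:sec) = 2,635 s.
Bytes = 62,500 samples/s × 2,635 s × 1 bytes/sample × 1 ch = 164,687,500 bytes.
164,687,500 / 1,000,000 = 164.7 MB.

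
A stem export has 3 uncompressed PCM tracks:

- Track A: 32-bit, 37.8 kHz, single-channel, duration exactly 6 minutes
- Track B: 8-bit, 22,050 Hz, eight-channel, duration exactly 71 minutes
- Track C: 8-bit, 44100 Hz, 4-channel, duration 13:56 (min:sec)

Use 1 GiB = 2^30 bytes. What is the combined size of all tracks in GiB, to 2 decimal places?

0.89 GiB

Track A: exactly 6 minutes = 360 s; 37,800 × 360 × 4 × 1 = 54,432,000 bytes.
Track B: exactly 71 minutes = 4,260 s; 22,050 × 4,260 × 1 × 8 = 751,464,000 bytes.
Track C: 13:56 (min:sec) = 836 s; 44,100 × 836 × 1 × 4 = 147,470,400 bytes.
Total = 953,366,400 bytes = 0.89 GiB.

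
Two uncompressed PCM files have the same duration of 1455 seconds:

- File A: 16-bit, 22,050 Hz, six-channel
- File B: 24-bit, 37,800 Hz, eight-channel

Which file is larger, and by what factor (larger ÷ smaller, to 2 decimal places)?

File B, by a factor of 3.43

File A: 22,050 × 2 × 6 = 264,600 bytes/s.
File B: 37,800 × 3 × 8 = 907,200 bytes/s.
File B is larger; ratio = 1,319,976,000 / 384,993,000 = 3.43.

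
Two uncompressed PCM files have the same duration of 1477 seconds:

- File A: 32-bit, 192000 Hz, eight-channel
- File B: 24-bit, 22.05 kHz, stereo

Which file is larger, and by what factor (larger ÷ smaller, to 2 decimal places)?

File A, by a factor of 46.44

File A: 192,000 × 4 × 8 = 6,144,000 bytes/s.
File B: 22,050 × 3 × 2 = 132,300 bytes/s.
File A is larger; ratio = 9,074,688,000 / 195,407,100 = 46.44.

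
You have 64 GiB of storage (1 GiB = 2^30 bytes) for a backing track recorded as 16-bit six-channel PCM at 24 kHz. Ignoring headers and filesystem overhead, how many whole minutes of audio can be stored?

3,976 minutes

Uncompressed byte rate = 24,000 × 2 × 6 = 288,000 bytes/s.
Capacity = 64 × 1,073,741,824 = 68,719,476,736 bytes.
68,719,476,736 / 288,000 ≈ 238609.29 s → 3,976 minutes.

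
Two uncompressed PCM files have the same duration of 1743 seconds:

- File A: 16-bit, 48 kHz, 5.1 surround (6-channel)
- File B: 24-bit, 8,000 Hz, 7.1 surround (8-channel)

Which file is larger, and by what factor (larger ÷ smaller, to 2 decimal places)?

File A, by a factor of 3.00

File A: 48,000 × 2 × 6 = 576,000 bytes/s.
File B: 8,000 × 3 × 8 = 192,000 bytes/s.
File A is larger; ratio = 1,003,968,000 / 334,656,000 = 3.00.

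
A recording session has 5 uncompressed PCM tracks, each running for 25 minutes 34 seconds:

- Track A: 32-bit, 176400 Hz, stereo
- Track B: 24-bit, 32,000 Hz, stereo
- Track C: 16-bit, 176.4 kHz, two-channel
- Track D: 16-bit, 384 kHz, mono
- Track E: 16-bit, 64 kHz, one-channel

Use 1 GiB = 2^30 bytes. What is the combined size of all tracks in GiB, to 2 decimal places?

25 minutes 34 seconds = 1,534 s.
Track A: 176,400 × 1,534 × 4 × 2 = 2,164,780,800 bytes.
Track B: 32,000 × 1,534 × 3 × 2 = 294,528,000 bytes.
Track C: 176,400 × 1,534 × 2 × 2 = 1,082,390,400 bytes.
Track D: 384,000 × 1,534 × 2 × 1 = 1,178,112,000 bytes.
Track E: 64,000 × 1,534 × 2 × 1 = 196,352,000 bytes.
Total = 4,916,163,200 bytes = 4.58 GiB.

4.58 GiB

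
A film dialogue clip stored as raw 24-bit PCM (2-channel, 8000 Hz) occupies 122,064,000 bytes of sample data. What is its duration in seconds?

Byte rate = 8,000 × 3 × 2 = 48,000 bytes/s.
Duration = 122,064,000 / 48,000 = 2,543 s.

2,543 seconds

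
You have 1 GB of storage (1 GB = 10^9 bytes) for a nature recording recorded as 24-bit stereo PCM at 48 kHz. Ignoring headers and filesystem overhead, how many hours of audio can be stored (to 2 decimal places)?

Uncompressed byte rate = 48,000 × 3 × 2 = 288,000 bytes/s.
Capacity = 1 × 1,000,000,000 = 1,000,000,000 bytes.
1,000,000,000 / 288,000 ≈ 3472.22 s → 0.96 hours.

0.96 hours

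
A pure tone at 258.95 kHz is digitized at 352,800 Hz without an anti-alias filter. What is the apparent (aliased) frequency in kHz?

Nyquist = 352,800/2 = 176,400 Hz; 258,950 Hz exceeds it.
Alias = |258,950 − 1×352,800| = |258,950 − 352,800| = 93,850 Hz = 93.85 kHz.

93.85 kHz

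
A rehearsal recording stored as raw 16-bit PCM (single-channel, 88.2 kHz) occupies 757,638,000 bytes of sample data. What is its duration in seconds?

Byte rate = 88,200 × 2 × 1 = 176,400 bytes/s.
Duration = 757,638,000 / 176,400 = 4,295 s.

4,295 seconds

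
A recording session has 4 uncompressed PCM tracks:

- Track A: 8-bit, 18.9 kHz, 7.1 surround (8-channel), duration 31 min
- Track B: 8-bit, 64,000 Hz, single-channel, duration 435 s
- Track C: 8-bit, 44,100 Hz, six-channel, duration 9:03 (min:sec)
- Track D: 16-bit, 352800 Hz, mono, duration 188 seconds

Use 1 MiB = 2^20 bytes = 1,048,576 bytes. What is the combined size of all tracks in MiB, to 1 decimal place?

Track A: 31 min = 1,860 s; 18,900 × 1,860 × 1 × 8 = 281,232,000 bytes.
Track B: 64,000 × 435 × 1 × 1 = 27,840,000 bytes.
Track C: 9:03 (min:sec) = 543 s; 44,100 × 543 × 1 × 6 = 143,677,800 bytes.
Track D: 352,800 × 188 × 2 × 1 = 132,652,800 bytes.
Total = 585,402,600 bytes = 558.3 MiB.

558.3 MiB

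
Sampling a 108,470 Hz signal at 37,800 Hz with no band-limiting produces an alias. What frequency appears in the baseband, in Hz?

Nyquist = 37,800/2 = 18,900 Hz; 108,470 Hz exceeds it.
Alias = |108,470 − 3×37,800| = |108,470 − 113,400| = 4,930 Hz.

4,930 Hz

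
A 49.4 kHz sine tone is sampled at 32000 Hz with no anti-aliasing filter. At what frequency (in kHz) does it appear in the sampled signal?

Nyquist = 32,000/2 = 16,000 Hz; 49,400 Hz exceeds it.
Alias = |49,400 − 2×32,000| = |49,400 − 64,000| = 14,600 Hz = 14.6 kHz.

14.6 kHz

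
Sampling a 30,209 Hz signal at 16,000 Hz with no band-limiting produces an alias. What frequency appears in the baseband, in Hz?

1,791 Hz

Nyquist = 16,000/2 = 8,000 Hz; 30,209 Hz exceeds it.
Alias = |30,209 − 2×16,000| = |30,209 − 32,000| = 1,791 Hz.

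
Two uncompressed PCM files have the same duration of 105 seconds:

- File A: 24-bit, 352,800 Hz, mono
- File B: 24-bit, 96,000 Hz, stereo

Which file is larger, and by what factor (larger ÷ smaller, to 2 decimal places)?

File A, by a factor of 1.84

File A: 352,800 × 3 × 1 = 1,058,400 bytes/s.
File B: 96,000 × 3 × 2 = 576,000 bytes/s.
File A is larger; ratio = 111,132,000 / 60,480,000 = 1.84.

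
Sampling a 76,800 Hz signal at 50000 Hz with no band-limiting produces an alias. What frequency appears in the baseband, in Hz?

23,200 Hz

Nyquist = 50,000/2 = 25,000 Hz; 76,800 Hz exceeds it.
Alias = |76,800 − 2×50,000| = |76,800 − 100,000| = 23,200 Hz.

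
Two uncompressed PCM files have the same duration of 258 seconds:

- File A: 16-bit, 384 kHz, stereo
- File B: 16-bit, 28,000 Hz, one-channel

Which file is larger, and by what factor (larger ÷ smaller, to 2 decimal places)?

File A, by a factor of 27.43

File A: 384,000 × 2 × 2 = 1,536,000 bytes/s.
File B: 28,000 × 2 × 1 = 56,000 bytes/s.
File A is larger; ratio = 396,288,000 / 14,448,000 = 27.43.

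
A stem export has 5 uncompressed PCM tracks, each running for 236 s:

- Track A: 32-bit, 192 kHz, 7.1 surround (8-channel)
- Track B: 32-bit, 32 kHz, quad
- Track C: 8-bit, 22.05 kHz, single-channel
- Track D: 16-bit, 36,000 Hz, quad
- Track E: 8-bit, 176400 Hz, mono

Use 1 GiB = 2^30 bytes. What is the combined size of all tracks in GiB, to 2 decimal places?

Track A: 192,000 × 236 × 4 × 8 = 1,449,984,000 bytes.
Track B: 32,000 × 236 × 4 × 4 = 120,832,000 bytes.
Track C: 22,050 × 236 × 1 × 1 = 5,203,800 bytes.
Track D: 36,000 × 236 × 2 × 4 = 67,968,000 bytes.
Track E: 176,400 × 236 × 1 × 1 = 41,630,400 bytes.
Total = 1,685,618,200 bytes = 1.57 GiB.

1.57 GiB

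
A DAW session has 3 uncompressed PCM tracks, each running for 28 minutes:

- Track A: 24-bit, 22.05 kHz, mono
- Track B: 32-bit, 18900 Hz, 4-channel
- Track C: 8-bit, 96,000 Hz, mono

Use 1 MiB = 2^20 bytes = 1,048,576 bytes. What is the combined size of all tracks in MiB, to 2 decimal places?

744.29 MiB

28 minutes = 1,680 s.
Track A: 22,050 × 1,680 × 3 × 1 = 111,132,000 bytes.
Track B: 18,900 × 1,680 × 4 × 4 = 508,032,000 bytes.
Track C: 96,000 × 1,680 × 1 × 1 = 161,280,000 bytes.
Total = 780,444,000 bytes = 744.29 MiB.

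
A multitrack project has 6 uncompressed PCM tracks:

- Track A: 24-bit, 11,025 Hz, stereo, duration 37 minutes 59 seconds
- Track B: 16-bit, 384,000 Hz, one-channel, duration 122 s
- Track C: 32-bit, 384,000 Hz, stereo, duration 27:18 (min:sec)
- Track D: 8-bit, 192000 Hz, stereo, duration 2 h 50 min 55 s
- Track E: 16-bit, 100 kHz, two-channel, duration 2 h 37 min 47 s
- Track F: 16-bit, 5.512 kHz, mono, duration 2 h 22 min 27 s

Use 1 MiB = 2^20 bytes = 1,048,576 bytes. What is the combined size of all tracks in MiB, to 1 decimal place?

12488.7 MiB

Track A: 37 minutes 59 seconds = 2,279 s; 11,025 × 2,279 × 3 × 2 = 150,755,850 bytes.
Track B: 384,000 × 122 × 2 × 1 = 93,696,000 bytes.
Track C: 27:18 (min:sec) = 1,638 s; 384,000 × 1,638 × 4 × 2 = 5,031,936,000 bytes.
Track D: 2 h 50 min 55 s = 10,255 s; 192,000 × 10,255 × 1 × 2 = 3,937,920,000 bytes.
Track E: 2 h 37 min 47 s = 9,467 s; 100,000 × 9,467 × 2 × 2 = 3,786,800,000 bytes.
Track F: 2 h 22 min 27 s = 8,547 s; 5,512 × 8,547 × 2 × 1 = 94,222,128 bytes.
Total = 13,095,329,978 bytes = 12488.7 MiB.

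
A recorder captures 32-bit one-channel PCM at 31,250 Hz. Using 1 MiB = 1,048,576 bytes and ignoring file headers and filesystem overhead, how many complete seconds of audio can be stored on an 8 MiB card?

67 seconds

Uncompressed byte rate = 31,250 × 4 × 1 = 125,000 bytes/s.
Capacity = 8 × 1,048,576 = 8,388,608 bytes.
8,388,608 / 125,000 ≈ 67.11 s → 67 seconds.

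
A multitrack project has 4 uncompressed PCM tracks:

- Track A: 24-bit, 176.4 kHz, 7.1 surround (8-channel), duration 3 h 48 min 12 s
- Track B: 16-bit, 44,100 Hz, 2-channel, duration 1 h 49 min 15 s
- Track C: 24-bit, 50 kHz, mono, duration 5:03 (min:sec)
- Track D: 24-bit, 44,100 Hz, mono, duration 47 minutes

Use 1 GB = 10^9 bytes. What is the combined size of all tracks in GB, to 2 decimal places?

Track A: 3 h 48 min 12 s = 13,692 s; 176,400 × 13,692 × 3 × 8 = 57,966,451,200 bytes.
Track B: 1 h 49 min 15 s = 6,555 s; 44,100 × 6,555 × 2 × 2 = 1,156,302,000 bytes.
Track C: 5:03 (min:sec) = 303 s; 50,000 × 303 × 3 × 1 = 45,450,000 bytes.
Track D: 47 minutes = 2,820 s; 44,100 × 2,820 × 3 × 1 = 373,086,000 bytes.
Total = 59,541,289,200 bytes = 59.54 GB.

59.54 GB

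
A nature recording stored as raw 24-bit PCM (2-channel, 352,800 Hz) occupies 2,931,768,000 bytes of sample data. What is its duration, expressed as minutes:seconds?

Byte rate = 352,800 × 3 × 2 = 2,116,800 bytes/s.
Duration = 2,931,768,000 / 2,116,800 = 1,385 s.
1,385 s = 23:05.

23:05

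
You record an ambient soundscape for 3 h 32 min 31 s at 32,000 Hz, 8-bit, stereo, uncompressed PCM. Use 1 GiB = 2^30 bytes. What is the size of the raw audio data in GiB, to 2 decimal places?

Duration = 3 h 32 min 31 s = 12,751 s.
Bytes = 32,000 samples/s × 12,751 s × 1 bytes/sample × 2 ch = 816,064,000 bytes.
816,064,000 / 1,073,741,824 = 0.76 GiB.

0.76 GiB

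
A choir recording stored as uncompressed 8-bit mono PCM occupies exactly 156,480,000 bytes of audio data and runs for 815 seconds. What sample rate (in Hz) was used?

Bytes = sample_rate × seconds × bytes_per_sample × channels.
sample_rate = 156,480,000 / (815 × 1 × 1) = 156,480,000 / 815 = 192,000 Hz.

192,000 Hz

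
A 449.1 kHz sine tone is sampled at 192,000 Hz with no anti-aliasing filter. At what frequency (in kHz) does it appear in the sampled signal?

Nyquist = 192,000/2 = 96,000 Hz; 449,100 Hz exceeds it.
Alias = |449,100 − 2×192,000| = |449,100 − 384,000| = 65,100 Hz = 65.1 kHz.

65.1 kHz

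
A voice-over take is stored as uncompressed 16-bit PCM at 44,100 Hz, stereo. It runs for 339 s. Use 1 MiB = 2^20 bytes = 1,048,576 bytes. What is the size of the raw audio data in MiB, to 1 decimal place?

57.0 MiB

Bytes = 44,100 samples/s × 339 s × 2 bytes/sample × 2 ch = 59,799,600 bytes.
59,799,600 / 1,048,576 = 57.0 MiB.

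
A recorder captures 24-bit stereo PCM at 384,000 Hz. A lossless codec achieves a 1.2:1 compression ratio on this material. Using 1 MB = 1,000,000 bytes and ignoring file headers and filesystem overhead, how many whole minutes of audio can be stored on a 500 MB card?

Uncompressed byte rate = 384,000 × 3 × 2 = 2,304,000 bytes/s.
After 1.2:1 compression, effective rate ≈ 1920000 bytes/s.
Capacity = 500 × 1,000,000 = 500,000,000 bytes.
500,000,000 / effective rate ≈ 260.42 s → 4 minutes.

4 minutes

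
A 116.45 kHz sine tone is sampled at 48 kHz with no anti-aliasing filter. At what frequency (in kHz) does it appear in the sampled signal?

20.45 kHz

Nyquist = 48,000/2 = 24,000 Hz; 116,450 Hz exceeds it.
Alias = |116,450 − 2×48,000| = |116,450 − 96,000| = 20,450 Hz = 20.45 kHz.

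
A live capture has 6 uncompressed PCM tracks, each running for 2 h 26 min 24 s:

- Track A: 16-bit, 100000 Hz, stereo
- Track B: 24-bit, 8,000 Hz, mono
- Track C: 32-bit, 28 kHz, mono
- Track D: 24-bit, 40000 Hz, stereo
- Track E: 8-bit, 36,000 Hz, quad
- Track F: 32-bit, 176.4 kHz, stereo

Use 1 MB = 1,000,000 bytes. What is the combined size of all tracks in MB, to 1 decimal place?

2 h 26 min 24 s = 8,784 s.
Track A: 100,000 × 8,784 × 2 × 2 = 3,513,600,000 bytes.
Track B: 8,000 × 8,784 × 3 × 1 = 210,816,000 bytes.
Track C: 28,000 × 8,784 × 4 × 1 = 983,808,000 bytes.
Track D: 40,000 × 8,784 × 3 × 2 = 2,108,160,000 bytes.
Track E: 36,000 × 8,784 × 1 × 4 = 1,264,896,000 bytes.
Track F: 176,400 × 8,784 × 4 × 2 = 12,395,980,800 bytes.
Total = 20,477,260,800 bytes = 20477.3 MB.

20477.3 MB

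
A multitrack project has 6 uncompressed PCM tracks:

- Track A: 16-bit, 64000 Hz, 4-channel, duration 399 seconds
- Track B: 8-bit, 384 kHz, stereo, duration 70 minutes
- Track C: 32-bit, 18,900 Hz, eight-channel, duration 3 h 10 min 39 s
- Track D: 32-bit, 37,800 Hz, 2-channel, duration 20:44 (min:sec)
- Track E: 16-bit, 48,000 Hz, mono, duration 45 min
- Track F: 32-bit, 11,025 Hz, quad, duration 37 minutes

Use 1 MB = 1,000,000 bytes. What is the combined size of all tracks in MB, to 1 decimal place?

Track A: 64,000 × 399 × 2 × 4 = 204,288,000 bytes.
Track B: 70 minutes = 4,200 s; 384,000 × 4,200 × 1 × 2 = 3,225,600,000 bytes.
Track C: 3 h 10 min 39 s = 11,439 s; 18,900 × 11,439 × 4 × 8 = 6,918,307,200 bytes.
Track D: 20:44 (min:sec) = 1,244 s; 37,800 × 1,244 × 4 × 2 = 376,185,600 bytes.
Track E: 45 min = 2,700 s; 48,000 × 2,700 × 2 × 1 = 259,200,000 bytes.
Track F: 37 minutes = 2,220 s; 11,025 × 2,220 × 4 × 4 = 391,608,000 bytes.
Total = 11,375,188,800 bytes = 11375.2 MB.

11375.2 MB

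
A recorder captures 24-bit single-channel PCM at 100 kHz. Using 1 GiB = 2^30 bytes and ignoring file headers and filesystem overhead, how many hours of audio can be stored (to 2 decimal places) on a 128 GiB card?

Uncompressed byte rate = 100,000 × 3 × 1 = 300,000 bytes/s.
Capacity = 128 × 1,073,741,824 = 137,438,953,472 bytes.
137,438,953,472 / 300,000 ≈ 458129.84 s → 127.26 hours.

127.26 hours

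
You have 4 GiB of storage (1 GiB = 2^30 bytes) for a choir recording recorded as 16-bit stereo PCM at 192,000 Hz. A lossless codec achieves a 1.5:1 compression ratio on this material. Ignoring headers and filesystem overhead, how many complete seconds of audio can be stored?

Uncompressed byte rate = 192,000 × 2 × 2 = 768,000 bytes/s.
After 1.5:1 compression, effective rate ≈ 512000 bytes/s.
Capacity = 4 × 1,073,741,824 = 4,294,967,296 bytes.
4,294,967,296 / effective rate ≈ 8388.61 s → 8,388 seconds.

8,388 seconds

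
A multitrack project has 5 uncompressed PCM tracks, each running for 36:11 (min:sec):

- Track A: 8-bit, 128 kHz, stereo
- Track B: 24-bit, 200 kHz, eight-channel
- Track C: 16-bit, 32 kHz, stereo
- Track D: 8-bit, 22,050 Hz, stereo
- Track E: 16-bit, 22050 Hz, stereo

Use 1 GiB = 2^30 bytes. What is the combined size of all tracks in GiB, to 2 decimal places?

10.75 GiB

36:11 (min:sec) = 2,171 s.
Track A: 128,000 × 2,171 × 1 × 2 = 555,776,000 bytes.
Track B: 200,000 × 2,171 × 3 × 8 = 10,420,800,000 bytes.
Track C: 32,000 × 2,171 × 2 × 2 = 277,888,000 bytes.
Track D: 22,050 × 2,171 × 1 × 2 = 95,741,100 bytes.
Track E: 22,050 × 2,171 × 2 × 2 = 191,482,200 bytes.
Total = 11,541,687,300 bytes = 10.75 GiB.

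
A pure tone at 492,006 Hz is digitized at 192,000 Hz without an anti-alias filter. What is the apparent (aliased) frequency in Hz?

83,994 Hz

Nyquist = 192,000/2 = 96,000 Hz; 492,006 Hz exceeds it.
Alias = |492,006 − 3×192,000| = |492,006 − 576,000| = 83,994 Hz.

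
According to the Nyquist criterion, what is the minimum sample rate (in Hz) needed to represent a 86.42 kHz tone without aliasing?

172,840 Hz

Minimum sample rate = 2 × 86,420 Hz = 172,840 Hz.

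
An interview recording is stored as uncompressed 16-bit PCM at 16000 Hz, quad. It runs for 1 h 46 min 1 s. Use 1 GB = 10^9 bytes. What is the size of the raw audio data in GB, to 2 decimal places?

0.81 GB

Duration = 1 h 46 min 1 s = 6,361 s.
Bytes = 16,000 samples/s × 6,361 s × 2 bytes/sample × 4 ch = 814,208,000 bytes.
814,208,000 / 1,000,000,000 = 0.81 GB.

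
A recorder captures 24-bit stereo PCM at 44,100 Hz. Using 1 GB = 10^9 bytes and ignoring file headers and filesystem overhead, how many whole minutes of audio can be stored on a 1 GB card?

Uncompressed byte rate = 44,100 × 3 × 2 = 264,600 bytes/s.
Capacity = 1 × 1,000,000,000 = 1,000,000,000 bytes.
1,000,000,000 / 264,600 ≈ 3779.29 s → 62 minutes.

62 minutes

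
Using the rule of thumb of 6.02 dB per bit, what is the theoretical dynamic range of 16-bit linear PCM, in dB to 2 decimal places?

16 × 6.02 = 96.32 dB.

96.32 dB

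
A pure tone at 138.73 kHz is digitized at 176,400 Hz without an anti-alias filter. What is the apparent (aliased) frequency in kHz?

Nyquist = 176,400/2 = 88,200 Hz; 138,730 Hz exceeds it.
Alias = |138,730 − 1×176,400| = |138,730 − 176,400| = 37,670 Hz = 37.67 kHz.

37.67 kHz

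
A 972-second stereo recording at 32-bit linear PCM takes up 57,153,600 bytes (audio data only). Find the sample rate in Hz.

Bytes = sample_rate × seconds × bytes_per_sample × channels.
sample_rate = 57,153,600 / (972 × 4 × 2) = 57,153,600 / 7,776 = 7,350 Hz.

7,350 Hz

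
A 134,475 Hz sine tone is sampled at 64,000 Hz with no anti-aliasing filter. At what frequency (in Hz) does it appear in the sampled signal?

6,475 Hz

Nyquist = 64,000/2 = 32,000 Hz; 134,475 Hz exceeds it.
Alias = |134,475 − 2×64,000| = |134,475 − 128,000| = 6,475 Hz.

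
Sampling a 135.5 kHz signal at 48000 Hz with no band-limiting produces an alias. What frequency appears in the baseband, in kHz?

Nyquist = 48,000/2 = 24,000 Hz; 135,500 Hz exceeds it.
Alias = |135,500 − 3×48,000| = |135,500 − 144,000| = 8,500 Hz = 8.5 kHz.

8.5 kHz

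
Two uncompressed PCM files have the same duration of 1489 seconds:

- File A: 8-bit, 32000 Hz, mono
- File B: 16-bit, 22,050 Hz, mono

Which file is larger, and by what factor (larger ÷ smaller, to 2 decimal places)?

File B, by a factor of 1.38

File A: 32,000 × 1 × 1 = 32,000 bytes/s.
File B: 22,050 × 2 × 1 = 44,100 bytes/s.
File B is larger; ratio = 65,664,900 / 47,648,000 = 1.38.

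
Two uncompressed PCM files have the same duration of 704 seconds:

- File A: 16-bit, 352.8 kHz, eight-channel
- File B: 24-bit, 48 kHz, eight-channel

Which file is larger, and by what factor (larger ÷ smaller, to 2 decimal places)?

File A, by a factor of 4.90

File A: 352,800 × 2 × 8 = 5,644,800 bytes/s.
File B: 48,000 × 3 × 8 = 1,152,000 bytes/s.
File A is larger; ratio = 3,973,939,200 / 811,008,000 = 4.90.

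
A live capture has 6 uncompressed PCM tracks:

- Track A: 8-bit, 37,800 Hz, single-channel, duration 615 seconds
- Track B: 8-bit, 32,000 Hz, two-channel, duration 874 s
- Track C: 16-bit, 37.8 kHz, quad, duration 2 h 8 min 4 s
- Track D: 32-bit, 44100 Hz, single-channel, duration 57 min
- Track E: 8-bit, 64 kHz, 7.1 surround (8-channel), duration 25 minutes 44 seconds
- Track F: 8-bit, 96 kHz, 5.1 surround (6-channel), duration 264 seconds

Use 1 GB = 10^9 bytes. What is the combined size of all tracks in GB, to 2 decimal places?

Track A: 37,800 × 615 × 1 × 1 = 23,247,000 bytes.
Track B: 32,000 × 874 × 1 × 2 = 55,936,000 bytes.
Track C: 2 h 8 min 4 s = 7,684 s; 37,800 × 7,684 × 2 × 4 = 2,323,641,600 bytes.
Track D: 57 min = 3,420 s; 44,100 × 3,420 × 4 × 1 = 603,288,000 bytes.
Track E: 25 minutes 44 seconds = 1,544 s; 64,000 × 1,544 × 1 × 8 = 790,528,000 bytes.
Track F: 96,000 × 264 × 1 × 6 = 152,064,000 bytes.
Total = 3,948,704,600 bytes = 3.95 GB.

3.95 GB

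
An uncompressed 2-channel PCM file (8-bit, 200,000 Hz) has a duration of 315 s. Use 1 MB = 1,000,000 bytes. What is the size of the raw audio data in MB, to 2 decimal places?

Bytes = 200,000 samples/s × 315 s × 1 bytes/sample × 2 ch = 126,000,000 bytes.
126,000,000 / 1,000,000 = 126.00 MB.

126.00 MB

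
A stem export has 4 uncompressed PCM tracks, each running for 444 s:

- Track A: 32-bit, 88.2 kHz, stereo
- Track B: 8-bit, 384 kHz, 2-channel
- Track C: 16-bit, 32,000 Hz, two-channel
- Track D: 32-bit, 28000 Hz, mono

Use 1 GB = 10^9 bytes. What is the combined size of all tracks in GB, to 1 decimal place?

0.8 GB

Track A: 88,200 × 444 × 4 × 2 = 313,286,400 bytes.
Track B: 384,000 × 444 × 1 × 2 = 340,992,000 bytes.
Track C: 32,000 × 444 × 2 × 2 = 56,832,000 bytes.
Track D: 28,000 × 444 × 4 × 1 = 49,728,000 bytes.
Total = 760,838,400 bytes = 0.8 GB.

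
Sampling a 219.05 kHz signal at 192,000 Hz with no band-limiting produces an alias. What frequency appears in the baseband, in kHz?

27.05 kHz

Nyquist = 192,000/2 = 96,000 Hz; 219,050 Hz exceeds it.
Alias = |219,050 − 1×192,000| = |219,050 − 192,000| = 27,050 Hz = 27.05 kHz.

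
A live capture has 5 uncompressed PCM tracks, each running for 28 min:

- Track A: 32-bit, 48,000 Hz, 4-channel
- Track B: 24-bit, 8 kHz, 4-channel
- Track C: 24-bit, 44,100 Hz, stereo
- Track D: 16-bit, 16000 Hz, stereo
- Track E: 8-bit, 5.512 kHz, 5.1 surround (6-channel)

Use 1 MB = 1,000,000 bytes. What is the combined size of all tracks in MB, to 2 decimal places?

2059.13 MB

28 min = 1,680 s.
Track A: 48,000 × 1,680 × 4 × 4 = 1,290,240,000 bytes.
Track B: 8,000 × 1,680 × 3 × 4 = 161,280,000 bytes.
Track C: 44,100 × 1,680 × 3 × 2 = 444,528,000 bytes.
Track D: 16,000 × 1,680 × 2 × 2 = 107,520,000 bytes.
Track E: 5,512 × 1,680 × 1 × 6 = 55,560,960 bytes.
Total = 2,059,128,960 bytes = 2059.13 MB.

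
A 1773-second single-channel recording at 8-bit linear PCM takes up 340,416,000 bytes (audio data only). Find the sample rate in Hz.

192,000 Hz

Bytes = sample_rate × seconds × bytes_per_sample × channels.
sample_rate = 340,416,000 / (1,773 × 1 × 1) = 340,416,000 / 1,773 = 192,000 Hz.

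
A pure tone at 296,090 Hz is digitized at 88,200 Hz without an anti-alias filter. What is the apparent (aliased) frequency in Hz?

31,490 Hz

Nyquist = 88,200/2 = 44,100 Hz; 296,090 Hz exceeds it.
Alias = |296,090 − 3×88,200| = |296,090 − 264,600| = 31,490 Hz.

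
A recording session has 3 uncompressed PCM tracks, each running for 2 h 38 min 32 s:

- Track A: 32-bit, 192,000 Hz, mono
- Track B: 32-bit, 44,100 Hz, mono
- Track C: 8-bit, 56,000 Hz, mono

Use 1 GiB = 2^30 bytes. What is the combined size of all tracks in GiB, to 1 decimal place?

8.9 GiB

2 h 38 min 32 s = 9,512 s.
Track A: 192,000 × 9,512 × 4 × 1 = 7,305,216,000 bytes.
Track B: 44,100 × 9,512 × 4 × 1 = 1,677,916,800 bytes.
Track C: 56,000 × 9,512 × 1 × 1 = 532,672,000 bytes.
Total = 9,515,804,800 bytes = 8.9 GiB.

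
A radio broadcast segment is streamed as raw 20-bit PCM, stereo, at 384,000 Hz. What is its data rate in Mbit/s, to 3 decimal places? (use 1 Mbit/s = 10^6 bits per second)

Bit rate = 384,000 × 20 × 2 = 15,360,000 bits/s.
= 15.360 Mbit/s.

15.360 Mbit/s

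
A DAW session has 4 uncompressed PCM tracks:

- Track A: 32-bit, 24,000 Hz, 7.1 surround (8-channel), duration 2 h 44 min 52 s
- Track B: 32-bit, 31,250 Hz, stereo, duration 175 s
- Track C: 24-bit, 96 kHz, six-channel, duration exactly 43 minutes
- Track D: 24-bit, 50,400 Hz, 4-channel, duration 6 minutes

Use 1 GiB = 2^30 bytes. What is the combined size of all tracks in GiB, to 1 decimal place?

11.5 GiB

Track A: 2 h 44 min 52 s = 9,892 s; 24,000 × 9,892 × 4 × 8 = 7,597,056,000 bytes.
Track B: 31,250 × 175 × 4 × 2 = 43,750,000 bytes.
Track C: exactly 43 minutes = 2,580 s; 96,000 × 2,580 × 3 × 6 = 4,458,240,000 bytes.
Track D: 6 minutes = 360 s; 50,400 × 360 × 3 × 4 = 217,728,000 bytes.
Total = 12,316,774,000 bytes = 11.5 GiB.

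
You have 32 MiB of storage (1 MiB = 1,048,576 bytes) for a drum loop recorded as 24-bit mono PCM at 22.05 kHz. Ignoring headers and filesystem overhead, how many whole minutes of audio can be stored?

8 minutes

Uncompressed byte rate = 22,050 × 3 × 1 = 66,150 bytes/s.
Capacity = 32 × 1,048,576 = 33,554,432 bytes.
33,554,432 / 66,150 ≈ 507.25 s → 8 minutes.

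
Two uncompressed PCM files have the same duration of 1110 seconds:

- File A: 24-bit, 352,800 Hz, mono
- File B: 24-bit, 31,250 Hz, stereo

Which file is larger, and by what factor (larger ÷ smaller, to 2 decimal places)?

File A, by a factor of 5.64

File A: 352,800 × 3 × 1 = 1,058,400 bytes/s.
File B: 31,250 × 3 × 2 = 187,500 bytes/s.
File A is larger; ratio = 1,174,824,000 / 208,125,000 = 5.64.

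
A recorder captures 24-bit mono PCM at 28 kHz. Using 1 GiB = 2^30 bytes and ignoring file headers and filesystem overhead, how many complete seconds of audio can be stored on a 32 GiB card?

409,044 seconds

Uncompressed byte rate = 28,000 × 3 × 1 = 84,000 bytes/s.
Capacity = 32 × 1,073,741,824 = 34,359,738,368 bytes.
34,359,738,368 / 84,000 ≈ 409044.5 s → 409,044 seconds.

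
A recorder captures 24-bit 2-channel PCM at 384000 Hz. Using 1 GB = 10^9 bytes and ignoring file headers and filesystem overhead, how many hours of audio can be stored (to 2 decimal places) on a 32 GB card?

3.86 hours

Uncompressed byte rate = 384,000 × 3 × 2 = 2,304,000 bytes/s.
Capacity = 32 × 1,000,000,000 = 32,000,000,000 bytes.
32,000,000,000 / 2,304,000 ≈ 13888.89 s → 3.86 hours.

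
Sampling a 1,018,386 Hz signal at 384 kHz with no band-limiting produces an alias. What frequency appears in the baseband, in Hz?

133,614 Hz

Nyquist = 384,000/2 = 192,000 Hz; 1,018,386 Hz exceeds it.
Alias = |1,018,386 − 3×384,000| = |1,018,386 − 1,152,000| = 133,614 Hz.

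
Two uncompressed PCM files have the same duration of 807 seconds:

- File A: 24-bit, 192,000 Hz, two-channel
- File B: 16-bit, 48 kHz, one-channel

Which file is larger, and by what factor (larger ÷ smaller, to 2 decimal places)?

File A, by a factor of 12.00

File A: 192,000 × 3 × 2 = 1,152,000 bytes/s.
File B: 48,000 × 2 × 1 = 96,000 bytes/s.
File A is larger; ratio = 929,664,000 / 77,472,000 = 12.00.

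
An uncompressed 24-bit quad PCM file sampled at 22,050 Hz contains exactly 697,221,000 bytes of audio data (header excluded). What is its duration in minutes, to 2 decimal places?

Byte rate = 22,050 × 3 × 4 = 264,600 bytes/s.
Duration = 697,221,000 / 264,600 = 2,635 s.
2,635 s / 60 = 43.92 minutes.

43.92 minutes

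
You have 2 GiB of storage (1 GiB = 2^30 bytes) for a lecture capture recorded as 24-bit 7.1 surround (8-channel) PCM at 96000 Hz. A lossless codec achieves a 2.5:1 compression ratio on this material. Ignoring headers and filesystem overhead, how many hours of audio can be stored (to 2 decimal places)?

0.65 hours

Uncompressed byte rate = 96,000 × 3 × 8 = 2,304,000 bytes/s.
After 2.5:1 compression, effective rate ≈ 921600 bytes/s.
Capacity = 2 × 1,073,741,824 = 2,147,483,648 bytes.
2,147,483,648 / effective rate ≈ 2330.17 s → 0.65 hours.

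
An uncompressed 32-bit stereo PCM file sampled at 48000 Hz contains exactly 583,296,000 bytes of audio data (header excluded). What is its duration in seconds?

Byte rate = 48,000 × 4 × 2 = 384,000 bytes/s.
Duration = 583,296,000 / 384,000 = 1,519 s.

1,519 seconds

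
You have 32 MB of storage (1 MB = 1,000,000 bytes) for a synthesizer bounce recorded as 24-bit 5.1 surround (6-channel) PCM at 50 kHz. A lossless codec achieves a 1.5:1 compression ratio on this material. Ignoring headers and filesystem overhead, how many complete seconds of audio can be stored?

Uncompressed byte rate = 50,000 × 3 × 6 = 900,000 bytes/s.
After 1.5:1 compression, effective rate ≈ 600000 bytes/s.
Capacity = 32 × 1,000,000 = 32,000,000 bytes.
32,000,000 / effective rate ≈ 53.33 s → 53 seconds.

53 seconds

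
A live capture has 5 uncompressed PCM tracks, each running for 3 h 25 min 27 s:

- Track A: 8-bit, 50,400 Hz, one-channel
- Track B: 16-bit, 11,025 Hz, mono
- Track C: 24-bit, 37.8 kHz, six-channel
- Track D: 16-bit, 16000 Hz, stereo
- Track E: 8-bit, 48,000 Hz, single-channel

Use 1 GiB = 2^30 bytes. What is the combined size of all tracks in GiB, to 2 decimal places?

3 h 25 min 27 s = 12,327 s.
Track A: 50,400 × 12,327 × 1 × 1 = 621,280,800 bytes.
Track B: 11,025 × 12,327 × 2 × 1 = 271,810,350 bytes.
Track C: 37,800 × 12,327 × 3 × 6 = 8,387,290,800 bytes.
Track D: 16,000 × 12,327 × 2 × 2 = 788,928,000 bytes.
Track E: 48,000 × 12,327 × 1 × 1 = 591,696,000 bytes.
Total = 10,661,005,950 bytes = 9.93 GiB.

9.93 GiB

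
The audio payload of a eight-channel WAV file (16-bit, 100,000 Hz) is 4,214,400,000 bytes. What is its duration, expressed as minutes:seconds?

43:54

Byte rate = 100,000 × 2 × 8 = 1,600,000 bytes/s.
Duration = 4,214,400,000 / 1,600,000 = 2,634 s.
2,634 s = 43:54.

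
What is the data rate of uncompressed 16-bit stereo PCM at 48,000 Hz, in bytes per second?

192,000 bytes/s

Bit rate = 48,000 × 16 × 2 = 1,536,000 bits/s.
1,536,000 / 8 = 192,000 bytes/s.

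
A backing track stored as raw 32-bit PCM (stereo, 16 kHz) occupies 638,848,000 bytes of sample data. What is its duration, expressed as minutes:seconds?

83:11

Byte rate = 16,000 × 4 × 2 = 128,000 bytes/s.
Duration = 638,848,000 / 128,000 = 4,991 s.
4,991 s = 83:11.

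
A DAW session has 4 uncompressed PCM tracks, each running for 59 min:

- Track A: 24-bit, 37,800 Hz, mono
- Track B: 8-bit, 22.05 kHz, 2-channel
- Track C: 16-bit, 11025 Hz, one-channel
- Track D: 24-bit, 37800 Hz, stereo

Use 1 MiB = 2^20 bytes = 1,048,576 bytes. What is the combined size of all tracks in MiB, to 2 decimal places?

59 min = 3,540 s.
Track A: 37,800 × 3,540 × 3 × 1 = 401,436,000 bytes.
Track B: 22,050 × 3,540 × 1 × 2 = 156,114,000 bytes.
Track C: 11,025 × 3,540 × 2 × 1 = 78,057,000 bytes.
Track D: 37,800 × 3,540 × 3 × 2 = 802,872,000 bytes.
Total = 1,438,479,000 bytes = 1371.84 MiB.

1371.84 MiB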